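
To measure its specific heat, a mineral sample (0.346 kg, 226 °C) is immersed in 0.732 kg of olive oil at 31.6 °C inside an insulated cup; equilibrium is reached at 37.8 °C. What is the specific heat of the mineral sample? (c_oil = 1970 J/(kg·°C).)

Taking heat into each body as positive, Σ m c ΔT = 0:
0.346·c·(37.8 − 226) + 0.732·1970·(37.8 − 31.6) = 0
-65.12 c = -8940.6
c = -8940.6/-65.12 ≈ 137.3 J/(kg·°C)

c ≈ 137 J/(kg·°C)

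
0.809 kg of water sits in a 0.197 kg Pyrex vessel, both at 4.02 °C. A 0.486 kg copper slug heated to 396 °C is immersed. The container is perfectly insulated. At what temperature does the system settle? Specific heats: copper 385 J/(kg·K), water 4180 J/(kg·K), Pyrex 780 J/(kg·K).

T_f ≈ 23.7 °C

Net heat exchanged in the isolated system is zero:
0.486*385*(T − 396) + 0.809*4180*(T − 4.02) + 0.197*780*(T − 4.02) = 0
187.11(T − 396) + 3381.6(T − 4.02) + 153.66(T − 4.02) = 0
3722.4 T = 88307
T ≈ 23.72 °C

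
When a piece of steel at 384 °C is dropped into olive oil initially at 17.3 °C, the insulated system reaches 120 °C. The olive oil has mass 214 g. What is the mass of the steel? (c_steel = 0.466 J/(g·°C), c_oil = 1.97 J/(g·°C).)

Taking heat into each body as positive, Σ m c ΔT = 0:
m·0.466·(120 − 384) + 214·1.97·(120 − 17.3) = 0
-123.02 m = -43296
m = -43296/-123.02 ≈ 351.9 g

m ≈ 352 g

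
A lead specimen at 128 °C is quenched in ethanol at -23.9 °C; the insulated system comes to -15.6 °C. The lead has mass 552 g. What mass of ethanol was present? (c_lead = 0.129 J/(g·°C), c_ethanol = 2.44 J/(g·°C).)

m ≈ 505 g

Net heat exchanged in the isolated system is zero:
552·0.129·(-15.6 − 128) + m·2.44·(-15.6 − (-23.9)) = 0
20.25 m = 10225
m = 10225/20.25 ≈ 504.9 g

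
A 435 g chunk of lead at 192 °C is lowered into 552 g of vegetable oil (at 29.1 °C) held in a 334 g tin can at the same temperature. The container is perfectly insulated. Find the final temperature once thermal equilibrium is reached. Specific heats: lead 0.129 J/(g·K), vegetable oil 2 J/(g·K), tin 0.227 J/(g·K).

T_f ≈ 36.5 °C

Let T be the final temperature. ΣQ_i = 0:
435×0.129×(T − 192) + 552×2×(T − 29.1) + 334×0.227×(T − 29.1) = 0
56.12(T − 192) + 1104(T − 29.1) + 75.82(T − 29.1) = 0
1235.9 T = 45107
T ≈ 36.50 °C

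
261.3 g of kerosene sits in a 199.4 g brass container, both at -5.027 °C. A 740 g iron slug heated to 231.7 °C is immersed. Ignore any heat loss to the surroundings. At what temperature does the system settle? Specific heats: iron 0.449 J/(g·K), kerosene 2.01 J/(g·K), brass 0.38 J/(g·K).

T_f ≈ 79.3 °C

Setting the total heat transfer to zero:
740*0.449*(T − 231.7) + 261.3*2.01*(T − (-5.027)) + 199.4*0.38*(T − (-5.027)) = 0
(332.26 + 525.21 + 75.77) T = 332.26*231.7 + 525.21*(-5.027) + 75.77*(-5.027)
T = 73963/933.25 ≈ 79.25 °C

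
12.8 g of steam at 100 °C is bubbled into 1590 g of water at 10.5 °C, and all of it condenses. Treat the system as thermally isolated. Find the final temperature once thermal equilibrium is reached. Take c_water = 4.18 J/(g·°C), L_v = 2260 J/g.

T_f ≈ 15.5 °C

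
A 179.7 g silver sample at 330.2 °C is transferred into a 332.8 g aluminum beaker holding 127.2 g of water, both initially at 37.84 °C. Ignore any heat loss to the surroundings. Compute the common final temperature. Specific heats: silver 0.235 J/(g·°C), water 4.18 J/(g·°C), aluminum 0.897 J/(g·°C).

T_f ≈ 52.0 °C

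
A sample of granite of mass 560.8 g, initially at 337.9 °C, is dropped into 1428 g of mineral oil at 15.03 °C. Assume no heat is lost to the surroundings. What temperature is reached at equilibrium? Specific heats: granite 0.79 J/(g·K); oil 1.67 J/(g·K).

Set heat shed by the hot body equal to heat absorbed by the cold body:
560.8×0.79×(337.9 − T) = 1428×1.67×(T − 15.03)
443.03(337.9 − T) = 2384.8(T − 15.03)
2827.8 T = 185543  ⇒  T ≈ 65.61 °C

T_f ≈ 65.6 °C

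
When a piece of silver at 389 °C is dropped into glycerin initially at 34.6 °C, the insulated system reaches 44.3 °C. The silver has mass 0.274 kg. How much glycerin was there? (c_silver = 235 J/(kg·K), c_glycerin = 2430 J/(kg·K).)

m ≈ 0.942 kg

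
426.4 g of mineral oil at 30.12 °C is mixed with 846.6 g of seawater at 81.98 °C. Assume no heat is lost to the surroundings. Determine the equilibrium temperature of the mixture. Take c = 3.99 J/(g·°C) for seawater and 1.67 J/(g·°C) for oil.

T_f ≈ 73.0 °C

Taking heat into each body as positive, Σ m c ΔT = 0:
846.6*3.99*(T − 81.98) + 426.4*1.67*(T − 30.12) = 0
3377.9(T − 81.98) + 712.09(T − 30.12) = 0
(3377.9 + 712.09) T = 3377.9*81.98 + 712.09*30.12
T ≈ 72.95 °C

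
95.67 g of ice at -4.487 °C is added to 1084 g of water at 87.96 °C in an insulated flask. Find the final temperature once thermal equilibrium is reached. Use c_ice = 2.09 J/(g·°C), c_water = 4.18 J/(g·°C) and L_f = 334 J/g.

Conservation of energy gives ΣQ = 0:
ice -4.487→0 °C: 95.67·2.09·4.487 = 897.18; melt ice: 95.67·334 = 31954; warm the meltwater: 399.9 T; water cools: 1084·4.18·(T − 87.96) = 4531.1(T − 87.96)
4931 T = 398557 − 32851 = 365706
T ≈ 74.16 °C — above 0 °C, consistent with complete melting.

T_f ≈ 74.2 °C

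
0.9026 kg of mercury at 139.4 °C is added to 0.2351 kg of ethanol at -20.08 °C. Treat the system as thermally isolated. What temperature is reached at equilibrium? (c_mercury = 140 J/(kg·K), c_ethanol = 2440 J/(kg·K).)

T_f ≈ 8.7 °C

Heat gained plus heat lost sum to zero:
0.9026*140*(T − 139.4) + 0.2351*2440*(T − (-20.08)) = 0
(126.36 + 573.64) T = 126.36*139.4 + 573.64*(-20.08)
T = 6096.4 / 700.01 = 8.71 °C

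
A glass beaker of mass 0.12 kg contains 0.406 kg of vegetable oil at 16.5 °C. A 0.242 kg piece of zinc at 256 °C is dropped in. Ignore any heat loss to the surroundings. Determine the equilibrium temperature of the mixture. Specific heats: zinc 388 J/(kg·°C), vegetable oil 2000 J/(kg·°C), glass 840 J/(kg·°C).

T_f ≈ 38.8 °C

Net heat exchanged in the isolated system is zero:
0.242*388*(T − 256) + 0.406*2000*(T − 16.5) + 0.12*840*(T − 16.5) = 0
93.9(T − 256) + 812(T − 16.5) + 100.8(T − 16.5) = 0
1006.7 T = 39099
T = 39099/1006.7 ≈ 38.84 °C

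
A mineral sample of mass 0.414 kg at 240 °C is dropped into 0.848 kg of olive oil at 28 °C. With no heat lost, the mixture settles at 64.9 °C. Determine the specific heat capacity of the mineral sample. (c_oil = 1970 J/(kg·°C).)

c ≈ 850 J/(kg·°C)

Energy conservation, ΣQ = 0:
0.414·c·(64.9 − 240) + 0.848·1970·(64.9 − 28) = 0
-72.49 c = -61644
c = -61644/-72.49 ≈ 850.4 J/(kg·°C)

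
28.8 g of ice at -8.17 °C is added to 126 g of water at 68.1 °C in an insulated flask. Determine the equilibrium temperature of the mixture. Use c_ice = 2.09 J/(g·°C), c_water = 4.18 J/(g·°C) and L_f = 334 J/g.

T_f ≈ 39.8 °C

Energy conservation, ΣQ = 0:
ice -8.17→0 °C: 28.8×2.09×8.17 = 491.77
  latent heat to melt: 28.8×334 = 9619.2
  meltwater 0→T: 28.8×4.18×T = 120.38 T
  water cools: 126×4.18×(T − 68.1) = 526.68(T − 68.1)
647.06 T = 35867 − 10111 = 25756
T ≈ 39.80 °C (positive, so assuming full melt was valid).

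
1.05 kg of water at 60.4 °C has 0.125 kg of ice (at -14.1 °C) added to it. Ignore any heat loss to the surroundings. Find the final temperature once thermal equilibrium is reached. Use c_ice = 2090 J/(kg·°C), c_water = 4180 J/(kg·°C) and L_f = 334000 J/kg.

T_f ≈ 44.7 °C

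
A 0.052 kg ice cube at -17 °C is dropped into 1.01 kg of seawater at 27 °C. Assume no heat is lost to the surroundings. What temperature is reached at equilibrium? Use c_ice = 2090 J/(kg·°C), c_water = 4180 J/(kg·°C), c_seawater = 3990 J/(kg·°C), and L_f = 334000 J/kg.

T_f ≈ 21.1 °C

Conservation of energy gives ΣQ = 0:
ice -17→0 °C: 0.052·2090·17 = 1847.6
  melt ice: 0.052·334000 = 17368
  warm the meltwater: 217.36 T
  seawater: 4029.9(T − 27)
4247.3 T = 108807 − 19216 = 89592
T ≈ 21.09 °C — above 0 °C, consistent with complete melting.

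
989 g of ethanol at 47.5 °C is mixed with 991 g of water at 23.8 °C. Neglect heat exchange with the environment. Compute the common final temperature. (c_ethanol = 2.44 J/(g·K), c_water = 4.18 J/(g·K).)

T_f ≈ 32.5 °C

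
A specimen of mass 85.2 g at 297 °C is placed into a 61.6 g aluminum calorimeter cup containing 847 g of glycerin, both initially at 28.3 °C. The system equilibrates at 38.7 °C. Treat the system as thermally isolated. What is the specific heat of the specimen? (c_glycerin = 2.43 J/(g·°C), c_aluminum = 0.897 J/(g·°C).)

c ≈ 0.999 J/(g·°C)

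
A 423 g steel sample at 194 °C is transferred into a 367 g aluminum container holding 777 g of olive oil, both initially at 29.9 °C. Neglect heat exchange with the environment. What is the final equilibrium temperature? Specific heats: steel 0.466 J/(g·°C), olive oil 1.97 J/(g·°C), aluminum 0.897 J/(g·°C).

T_f ≈ 45.6 °C

Taking heat into each body as positive, Σ m c ΔT = 0:
423·0.466·(T − 194) + 777·1.97·(T − 29.9) + 367·0.897·(T − 29.9) = 0
197.12(T − 194) + 1530.7(T − 29.9) + 329.2(T − 29.9) = 0
(197.12 + 1530.7 + 329.2) T = 197.12·194 + 1530.7·29.9 + 329.2·29.9
T = 93852/2057 ≈ 45.63 °C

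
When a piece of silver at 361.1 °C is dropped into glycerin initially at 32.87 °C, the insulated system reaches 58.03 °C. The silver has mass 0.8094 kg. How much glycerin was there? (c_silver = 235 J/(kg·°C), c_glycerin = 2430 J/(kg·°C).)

m ≈ 0.943 kg

|Q_silver| = |Q_glycerin|:
0.8094·235·(361.1 − 58.03) = m·2430·(58.03 − 32.87)
61139 m = 57647  ⇒  m ≈ 0.9429 kg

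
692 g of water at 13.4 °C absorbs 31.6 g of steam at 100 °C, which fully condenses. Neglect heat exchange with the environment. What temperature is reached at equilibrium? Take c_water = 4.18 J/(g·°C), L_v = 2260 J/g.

Taking heat into each body as positive, Σ m c ΔT = 0:
steam→water at 100 °C releases m L_v = 31.6·2260 = 71416; condensate cools 100→T: 31.6·4.18·(T − 100) = 132.09(T − 100); water warms: 692·4.18·(T − 13.4) = 2892.6(T − 13.4)
3024.6 T = 71416 + 13209 + 38760 = 123385
T ≈ 40.79 °C, under the boiling point, so the assumption holds.

T_f ≈ 40.8 °C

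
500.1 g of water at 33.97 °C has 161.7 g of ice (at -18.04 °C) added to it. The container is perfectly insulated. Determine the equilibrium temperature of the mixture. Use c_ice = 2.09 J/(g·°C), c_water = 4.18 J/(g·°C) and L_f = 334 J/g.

Setting the total heat transfer to zero:
warm ice to 0 °C: 161.7×2.09×(0 − (-18.04)) = 6096.7
  latent heat to melt: 161.7×334 = 54008
  warm the meltwater: 675.91 T
  water cools: 500.1×4.18×(T − 33.97) = 2090.4(T − 33.97)
2766.3 T = 71011 − 60104 = 10907
T ≈ 3.94 °C (positive, so assuming full melt was valid).

T_f ≈ 3.9 °C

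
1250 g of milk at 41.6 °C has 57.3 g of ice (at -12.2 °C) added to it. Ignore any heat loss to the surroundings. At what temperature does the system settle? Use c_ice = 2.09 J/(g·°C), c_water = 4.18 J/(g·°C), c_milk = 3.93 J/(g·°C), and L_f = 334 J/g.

T_f ≈ 35.7 °C

Energy conservation, ΣQ = 0:
ice -12.2→0 °C: 57.3×2.09×12.2 = 1461
  latent heat to melt: 57.3×334 = 19138
  meltwater 0→T: 57.3×4.18×T = 239.51 T
  milk: 4912.5(T − 41.6)
5152 T = 204360 − 20599 = 183761
T ≈ 35.67 °C — above 0 °C, consistent with complete melting.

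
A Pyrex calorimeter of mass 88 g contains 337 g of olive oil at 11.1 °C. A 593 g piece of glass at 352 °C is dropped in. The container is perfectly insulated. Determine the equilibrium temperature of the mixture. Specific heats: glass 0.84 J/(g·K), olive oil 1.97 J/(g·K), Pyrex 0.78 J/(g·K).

Let T be the final temperature. ΣQ_i = 0:
593×0.84×(T − 352) + 337×1.97×(T − 11.1) + 88×0.78×(T − 11.1) = 0
(498.12 + 663.89 + 68.64) T = 498.12×352 + 663.89×11.1 + 68.64×11.1
T ≈ 149.08 °C

T_f ≈ 149.1 °C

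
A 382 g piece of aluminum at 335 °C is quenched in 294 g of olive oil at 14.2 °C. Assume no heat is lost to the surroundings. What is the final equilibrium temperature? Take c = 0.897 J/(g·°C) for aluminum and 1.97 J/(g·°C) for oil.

Conservation of energy gives ΣQ = 0:
382·0.897·(T − 335) + 294·1.97·(T − 14.2) = 0
(342.65 + 579.18) T = 342.65·335 + 579.18·14.2
T = 123013/921.83 ≈ 133.44 °C

T_f ≈ 133.4 °C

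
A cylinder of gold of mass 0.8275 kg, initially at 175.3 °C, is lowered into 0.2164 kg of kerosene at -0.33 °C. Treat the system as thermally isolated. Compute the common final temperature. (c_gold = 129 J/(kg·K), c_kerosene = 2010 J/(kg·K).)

Setting the total heat transfer to zero:
0.8275*129*(T − 175.3) + 0.2164*2010*(T − (-0.33)) = 0
106.75(T − 175.3) + 434.96(T − (-0.33)) = 0
(106.75 + 434.96) T = 106.75*175.3 + 434.96*(-0.33)
T ≈ 34.28 °C

T_f ≈ 34.3 °C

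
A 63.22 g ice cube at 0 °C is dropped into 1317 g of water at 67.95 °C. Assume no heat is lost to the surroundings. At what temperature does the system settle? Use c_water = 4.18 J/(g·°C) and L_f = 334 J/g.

T_f ≈ 61.2 °C

Energy conservation, ΣQ = 0:
latent heat to melt: 63.22×334 = 21115
  meltwater 0→T: 63.22×4.18×T = 264.26 T
  water cools: 1317×4.18×(T − 67.95) = 5505.1(T − 67.95)
5769.3 T = 374069 − 21115 = 352953
T ≈ 61.18 °C — above 0 °C, consistent with complete melting.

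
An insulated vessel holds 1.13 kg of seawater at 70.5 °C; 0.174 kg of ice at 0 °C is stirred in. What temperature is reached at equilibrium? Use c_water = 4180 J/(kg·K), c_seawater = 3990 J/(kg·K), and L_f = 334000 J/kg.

Conservation of energy gives ΣQ = 0:
fusion: m_ice L_f = 0.174×334000 = 58116; meltwater 0→T: 0.174×4180×T = 727.32 T; seawater cools: 1.13×3990×(T − 70.5) = 4508.7(T − 70.5)
5236 T = 317863 − 58116 = 259747
T ≈ 49.61 °C. Since T > 0 °C, the all-ice-melts assumption holds.

T_f ≈ 49.6 °C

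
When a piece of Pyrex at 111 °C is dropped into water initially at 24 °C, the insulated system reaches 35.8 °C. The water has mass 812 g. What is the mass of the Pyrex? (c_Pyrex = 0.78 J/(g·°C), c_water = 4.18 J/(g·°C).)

Net heat exchanged in the isolated system is zero:
m×0.78×(35.8 − 111) + 812×4.18×(35.8 − 24) = 0
-58.66 m = -40051
m = -40051/-58.66 ≈ 682.8 g

m ≈ 683 g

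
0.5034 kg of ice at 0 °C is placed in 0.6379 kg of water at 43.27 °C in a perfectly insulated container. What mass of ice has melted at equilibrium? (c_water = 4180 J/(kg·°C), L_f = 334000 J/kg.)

m_melted ≈ 0.345 kg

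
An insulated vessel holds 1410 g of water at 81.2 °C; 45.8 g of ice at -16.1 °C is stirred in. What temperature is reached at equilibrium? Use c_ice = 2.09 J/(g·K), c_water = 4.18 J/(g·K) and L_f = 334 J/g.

Energy balance with sensible and latent terms:
warm ice to 0 °C: 45.8×2.09×(0 − (-16.1)) = 1541.1
  melt ice: 45.8×334 = 15297
  meltwater 0→T: 45.8×4.18×T = 191.44 T
  water: 5893.8(T − 81.2)
6085.2 T = 478577 − 16838 = 461738
T ≈ 75.88 °C — above 0 °C, consistent with complete melting.

T_f ≈ 75.9 °C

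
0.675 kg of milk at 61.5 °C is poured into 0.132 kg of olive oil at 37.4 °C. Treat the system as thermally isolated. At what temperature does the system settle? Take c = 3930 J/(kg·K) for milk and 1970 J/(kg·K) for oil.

T_f = Σ m_i c_i T_i / Σ m_i c_i:
T_f = (2652.8*61.5 + 260.04*37.4) / (2652.8 + 260.04)
    = 172870 / 2912.8 ≈ 59.35 °C

T_f ≈ 59.3 °C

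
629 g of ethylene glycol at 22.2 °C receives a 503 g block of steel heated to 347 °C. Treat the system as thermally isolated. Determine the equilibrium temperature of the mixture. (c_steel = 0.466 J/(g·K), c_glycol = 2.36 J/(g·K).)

Let T be the final temperature. ΣQ_i = 0:
503×0.466×(T − 347) + 629×2.36×(T − 22.2) = 0
234.4(T − 347) + 1484.4(T − 22.2) = 0
(234.4 + 1484.4) T = 234.4×347 + 1484.4×22.2
T ≈ 66.49 °C

T_f ≈ 66.5 °C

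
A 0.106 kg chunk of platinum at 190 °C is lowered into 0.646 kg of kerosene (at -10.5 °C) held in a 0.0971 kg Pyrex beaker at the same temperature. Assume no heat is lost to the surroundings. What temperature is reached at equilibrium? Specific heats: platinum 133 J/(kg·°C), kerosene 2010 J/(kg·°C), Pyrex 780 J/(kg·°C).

T_f ≈ -8.5 °C

Taking heat into each body as positive, Σ m c ΔT = 0:
0.106·133·(T − 190) + 0.646·2010·(T − (-10.5)) + 0.0971·780·(T − (-10.5)) = 0
(14.1 + 1298.5 + 75.74) T = 14.1·190 + 1298.5·(-10.5) + 75.74·(-10.5)
T ≈ -8.46 °C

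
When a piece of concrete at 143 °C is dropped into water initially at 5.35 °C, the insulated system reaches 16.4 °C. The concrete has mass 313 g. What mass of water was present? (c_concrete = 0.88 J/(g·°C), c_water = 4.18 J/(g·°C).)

m ≈ 755 g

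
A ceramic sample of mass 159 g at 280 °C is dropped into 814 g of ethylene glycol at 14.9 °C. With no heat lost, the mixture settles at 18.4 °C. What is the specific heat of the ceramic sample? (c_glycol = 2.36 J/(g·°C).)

c ≈ 0.162 J/(g·°C)

Energy conservation, ΣQ = 0:
159·c·(18.4 − 280) + 814·2.36·(18.4 − 14.9) = 0
-41594 c = -6723.6
c = -6723.6/-41594 ≈ 0.1616 J/(g·°C)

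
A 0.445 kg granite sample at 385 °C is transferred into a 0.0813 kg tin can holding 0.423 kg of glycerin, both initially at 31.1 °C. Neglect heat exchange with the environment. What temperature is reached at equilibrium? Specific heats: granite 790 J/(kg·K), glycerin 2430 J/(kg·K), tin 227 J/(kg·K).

T_f ≈ 120.1 °C

Net heat exchanged in the isolated system is zero:
0.445×790×(T − 385) + 0.423×2430×(T − 31.1) + 0.0813×227×(T − 31.1) = 0
(351.55 + 1027.9 + 18.46) T = 351.55×385 + 1027.9×31.1 + 18.46×31.1
T = 167888 / 1397.9 = 120 °C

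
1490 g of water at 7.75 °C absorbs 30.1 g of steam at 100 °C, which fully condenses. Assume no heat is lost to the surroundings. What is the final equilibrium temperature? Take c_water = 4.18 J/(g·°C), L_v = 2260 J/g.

Taking heat into each body as positive, Σ m c ΔT = 0:
condense steam: −30.1·2260 = −68026
  condensate cools 100→T: 30.1·4.18·(T − 100) = 125.82(T − 100)
  water warms: 1490·4.18·(T − 7.75) = 6228.2(T − 7.75)
6354 T = 68026 + 12582 + 48269 = 128876
T ≈ 20.28 °C — below 100 °C, confirming all the steam condensed.

T_f ≈ 20.3 °C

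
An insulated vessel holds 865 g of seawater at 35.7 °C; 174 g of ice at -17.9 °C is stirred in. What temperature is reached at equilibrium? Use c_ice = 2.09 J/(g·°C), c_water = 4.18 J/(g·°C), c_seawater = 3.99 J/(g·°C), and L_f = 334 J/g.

T_f ≈ 14.0 °C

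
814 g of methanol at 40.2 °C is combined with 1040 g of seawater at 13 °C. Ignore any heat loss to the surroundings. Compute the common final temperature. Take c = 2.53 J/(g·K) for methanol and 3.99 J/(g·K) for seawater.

T_f ≈ 22.0 °C

|Q_methanol| = |Q_seawater|:
814·2.53·(40.2 − T) = 1040·3.99·(T − 13)
2059.4(40.2 − T) = 4149.6(T − 13)
6209 T = 136733  ⇒  T ≈ 22.02 °C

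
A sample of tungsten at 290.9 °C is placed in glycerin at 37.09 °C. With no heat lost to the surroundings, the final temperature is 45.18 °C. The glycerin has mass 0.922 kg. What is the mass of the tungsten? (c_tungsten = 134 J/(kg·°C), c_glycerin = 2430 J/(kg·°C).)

|Q_tungsten| = |Q_glycerin|:
m×134×(290.9 − 45.18) = 0.922×2430×(45.18 − 37.09)
32926 m = 18125  ⇒  m ≈ 0.5505 kg

m ≈ 0.55 kg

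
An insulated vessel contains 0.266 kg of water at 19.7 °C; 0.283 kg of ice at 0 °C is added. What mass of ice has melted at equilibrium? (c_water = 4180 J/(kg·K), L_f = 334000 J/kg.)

Heat available from the water dropping to 0 °C: 0.266×4180×19.7 = 21904 J.
Melting all 0.283 kg of ice would need 0.283×334000 = 94522 J.
That's not enough to melt it all — equilibrium is at 0 °C with ice remaining.
m_melt = 21904 / L_f = 0.06558 kg.

m_melted ≈ 0.0656 kg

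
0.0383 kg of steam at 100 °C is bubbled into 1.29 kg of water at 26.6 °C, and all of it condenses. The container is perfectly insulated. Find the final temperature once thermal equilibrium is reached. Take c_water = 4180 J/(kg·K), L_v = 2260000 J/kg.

T_f ≈ 44.3 °C

Energy balance with sensible and latent terms:
latent heat released on condensation: 0.0383×2260000 = 86558
  condensate cools 100→T: 0.0383×4180×(T − 100) = 160.09(T − 100)
  water warms: 1.29×4180×(T − 26.6) = 5392.2(T − 26.6)
5552.3 T = 86558 + 16009 + 143433 = 246000
T ≈ 44.31 °C (< 100 °C, so full condensation is consistent).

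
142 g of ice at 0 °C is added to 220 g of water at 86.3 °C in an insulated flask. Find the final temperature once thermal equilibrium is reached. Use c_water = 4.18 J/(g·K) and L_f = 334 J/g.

T_f ≈ 21.1 °C

Sum of m c ΔT and latent-heat terms is zero:
melt ice: 142×334 = 47428
  meltwater 0→T: 142×4.18×T = 593.56 T
  water cools: 220×4.18×(T − 86.3) = 919.6(T − 86.3)
1513.2 T = 79361 − 47428 = 31933
T ≈ 21.10 °C — above 0 °C, consistent with complete melting.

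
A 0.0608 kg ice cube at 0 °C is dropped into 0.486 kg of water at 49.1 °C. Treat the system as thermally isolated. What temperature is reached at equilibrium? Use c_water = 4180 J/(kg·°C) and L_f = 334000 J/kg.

T_f ≈ 34.8 °C

Heat gained plus heat lost sum to zero:
latent heat to melt: 0.0608·334000 = 20307
  meltwater 0→T: 0.0608·4180·T = 254.14 T
  water cools: 0.486·4180·(T − 49.1) = 2031.5(T − 49.1)
2285.6 T = 99746 − 20307 = 79438
T ≈ 34.76 °C — above 0 °C, consistent with complete melting.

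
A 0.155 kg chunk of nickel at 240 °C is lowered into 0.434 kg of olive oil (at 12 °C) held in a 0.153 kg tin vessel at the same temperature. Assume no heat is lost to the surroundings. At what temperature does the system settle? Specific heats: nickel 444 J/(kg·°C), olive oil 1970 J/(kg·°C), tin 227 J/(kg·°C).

Let T be the final temperature. ΣQ_i = 0:
0.155×444×(T − 240) + 0.434×1970×(T − 12) + 0.153×227×(T − 12) = 0
(68.82 + 854.98 + 34.73) T = 68.82×240 + 854.98×12 + 34.73×12
T = 27193/958.53 ≈ 28.37 °C

T_f ≈ 28.4 °C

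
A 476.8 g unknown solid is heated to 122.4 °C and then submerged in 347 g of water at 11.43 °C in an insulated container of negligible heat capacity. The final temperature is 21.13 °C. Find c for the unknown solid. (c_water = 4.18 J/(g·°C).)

m_s c (T_s − T_f) = m_water c_water (T_f − T_0):
476.8·c·(122.4 − 21.13) = 347·4.18·(21.13 − 11.43)
48286 c = 14069  ⇒  c ≈ 0.2914 J/(g·°C)

c ≈ 0.291 J/(g·°C)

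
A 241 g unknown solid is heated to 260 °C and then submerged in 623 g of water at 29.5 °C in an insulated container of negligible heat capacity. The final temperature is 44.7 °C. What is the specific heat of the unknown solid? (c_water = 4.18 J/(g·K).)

c ≈ 0.763 J/(g·K)

m_s c (T_s − T_f) = m_water c_water (T_f − T_0):
241·c·(260 − 44.7) = 623·4.18·(44.7 − 29.5)
51887 c = 39583  ⇒  c ≈ 0.7629 J/(g·K)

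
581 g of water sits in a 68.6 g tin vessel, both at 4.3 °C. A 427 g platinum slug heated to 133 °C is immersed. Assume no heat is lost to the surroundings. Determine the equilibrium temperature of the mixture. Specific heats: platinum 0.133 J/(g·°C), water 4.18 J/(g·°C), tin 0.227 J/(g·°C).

T_f ≈ 7.2 °C

Taking heat into each body as positive, Σ m c ΔT = 0:
427×0.133×(T − 133) + 581×4.18×(T − 4.3) + 68.6×0.227×(T − 4.3) = 0
56.79(T − 133) + 2428.6(T − 4.3) + 15.57(T − 4.3) = 0
(56.79 + 2428.6 + 15.57) T = 56.79×133 + 2428.6×4.3 + 15.57×4.3
T = 18063 / 2500.9 = 7.22 °C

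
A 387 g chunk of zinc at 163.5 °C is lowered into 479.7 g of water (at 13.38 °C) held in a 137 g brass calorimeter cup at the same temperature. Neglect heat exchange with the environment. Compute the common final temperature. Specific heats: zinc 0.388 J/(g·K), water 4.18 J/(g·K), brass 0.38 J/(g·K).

Taking heat into each body as positive, Σ m c ΔT = 0:
387*0.388*(T − 163.5) + 479.7*4.18*(T − 13.38) + 137*0.38*(T − 13.38) = 0
150.16(T − 163.5) + 2005.1(T − 13.38) + 52.06(T − 13.38) = 0
(150.16 + 2005.1 + 52.06) T = 150.16*163.5 + 2005.1*13.38 + 52.06*13.38
T = 52076 / 2207.4 = 23.6 °C

T_f ≈ 23.6 °C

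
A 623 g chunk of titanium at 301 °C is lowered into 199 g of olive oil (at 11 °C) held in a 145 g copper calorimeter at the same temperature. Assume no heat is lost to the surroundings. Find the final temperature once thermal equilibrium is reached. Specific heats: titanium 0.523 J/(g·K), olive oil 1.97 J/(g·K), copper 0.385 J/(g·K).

T_f ≈ 133.1 °C

Let T be the final temperature. ΣQ_i = 0:
623·0.523·(T − 301) + 199·1.97·(T − 11) + 145·0.385·(T − 11) = 0
773.68 T = 103001
T = 103001/773.68 ≈ 133.13 °C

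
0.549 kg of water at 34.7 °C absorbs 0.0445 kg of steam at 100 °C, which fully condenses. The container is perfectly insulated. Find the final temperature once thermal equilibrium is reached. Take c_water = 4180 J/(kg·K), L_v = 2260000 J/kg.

T_f ≈ 80.1 °C

Conservation of energy gives ΣQ = 0:
steam→water at 100 °C releases m L_v = 0.0445×2260000 = 100570
  condensed water 100 °C→T: 186.01(T − 100)
  original water: 2294.8(T − 34.7)
2480.8 T = 100570 + 18601 + 79630 = 198801
T ≈ 80.13 °C, under the boiling point, so the assumption holds.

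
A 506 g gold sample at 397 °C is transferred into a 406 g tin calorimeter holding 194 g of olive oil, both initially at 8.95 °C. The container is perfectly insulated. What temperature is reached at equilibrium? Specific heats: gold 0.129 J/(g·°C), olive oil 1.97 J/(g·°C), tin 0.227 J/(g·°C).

T_f ≈ 55.9 °C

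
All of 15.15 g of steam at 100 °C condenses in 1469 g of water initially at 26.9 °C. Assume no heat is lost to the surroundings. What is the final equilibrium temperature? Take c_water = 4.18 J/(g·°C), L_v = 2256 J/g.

T_f ≈ 33.2 °C

Sum of m c ΔT and latent-heat terms is zero:
condense steam: −15.15×2256 = −34178; condensate cools 100→T: 15.15×4.18×(T − 100) = 63.33(T − 100); water warms: 1469×4.18×(T − 26.9) = 6140.4(T − 26.9)
6203.7 T = 34178 + 6332.7 + 165177 = 205688
T ≈ 33.16 °C — below 100 °C, confirming all the steam condensed.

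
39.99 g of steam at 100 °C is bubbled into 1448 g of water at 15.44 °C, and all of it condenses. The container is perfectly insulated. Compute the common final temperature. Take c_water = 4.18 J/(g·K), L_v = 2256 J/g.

Conservation of energy gives ΣQ = 0:
condense steam: −39.99×2256 = −90217
  condensed water 100 °C→T: 167.16(T − 100)
  original water: 6052.6(T − 15.44)
6219.8 T = 90217 + 16716 + 93453 = 200386
T ≈ 32.22 °C (< 100 °C, so full condensation is consistent).

T_f ≈ 32.2 °C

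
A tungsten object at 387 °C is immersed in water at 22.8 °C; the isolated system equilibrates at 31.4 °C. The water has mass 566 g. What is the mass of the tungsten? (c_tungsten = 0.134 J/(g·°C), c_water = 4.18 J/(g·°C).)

m ≈ 427 g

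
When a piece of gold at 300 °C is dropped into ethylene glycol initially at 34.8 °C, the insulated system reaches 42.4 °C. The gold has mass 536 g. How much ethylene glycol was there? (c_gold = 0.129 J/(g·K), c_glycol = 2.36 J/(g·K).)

m ≈ 993 g

Let T be the final temperature. ΣQ_i = 0:
536×0.129×(42.4 − 300) + m×2.36×(42.4 − 34.8) = 0
17.94 m = 17811
m = 17811/17.94 ≈ 993.1 g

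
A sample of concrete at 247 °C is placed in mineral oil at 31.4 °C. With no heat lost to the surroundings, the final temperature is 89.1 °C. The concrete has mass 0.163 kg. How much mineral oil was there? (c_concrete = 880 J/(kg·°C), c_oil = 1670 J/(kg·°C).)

Heat lost by the concrete = heat gained by the oil:
0.163·880·(247 − 89.1) = m·1670·(89.1 − 31.4)
96359 m = 22649  ⇒  m ≈ 0.235 kg

m ≈ 0.235 kg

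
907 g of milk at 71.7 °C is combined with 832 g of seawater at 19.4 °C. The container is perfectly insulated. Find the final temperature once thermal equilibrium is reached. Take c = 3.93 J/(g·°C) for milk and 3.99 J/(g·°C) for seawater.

Heat lost by the milk equals heat gained by the seawater:
907×3.93×(71.7 − T) = 832×3.99×(T − 19.4)
3564.5(71.7 − T) = 3319.7(T − 19.4)
6884.2 T = 319977  ⇒  T ≈ 46.48 °C

T_f ≈ 46.5 °C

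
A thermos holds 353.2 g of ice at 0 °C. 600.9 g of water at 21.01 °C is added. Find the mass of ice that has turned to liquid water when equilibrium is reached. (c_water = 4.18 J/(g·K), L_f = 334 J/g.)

Cooling the water to 0 °C releases 600.9·4.18·21.01 = 52772 J.
To melt every bit of ice: 353.2·334 = 117969 J.
Since 52772 < 117969 J, not all the ice melts; equilibrium is at 0 °C.
m_melted·334 = 52772  ⇒  m_melted ≈ 158 g.

m_melted ≈ 158 g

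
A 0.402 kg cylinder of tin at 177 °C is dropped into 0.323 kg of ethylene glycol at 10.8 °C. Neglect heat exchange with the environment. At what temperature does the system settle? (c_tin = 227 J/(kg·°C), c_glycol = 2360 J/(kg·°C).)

With ΣQ=0 the equilibrium temperature is the m·c-weighted mean:
T_f = (91.25×177 + 762.28×10.8) / (91.25 + 762.28)
    = 24385 / 853.53 ≈ 28.57 °C

T_f ≈ 28.6 °C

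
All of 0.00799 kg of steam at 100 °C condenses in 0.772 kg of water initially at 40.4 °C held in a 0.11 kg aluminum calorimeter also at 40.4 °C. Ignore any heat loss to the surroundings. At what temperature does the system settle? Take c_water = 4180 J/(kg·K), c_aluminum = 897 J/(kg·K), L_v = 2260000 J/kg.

T_f ≈ 46.4 °C

Energy conservation, ΣQ = 0:
condense steam: −0.00799×2260000 = −18057
  condensed water 100 °C→T: 33.4(T − 100)
  water warms: 0.772×4180×(T − 40.4) = 3227(T − 40.4)
  cup: 98.67(T − 40.4)
3359 T = 18057 + 3339.8 + 134355 = 155753
T ≈ 46.37 °C (< 100 °C, so full condensation is consistent).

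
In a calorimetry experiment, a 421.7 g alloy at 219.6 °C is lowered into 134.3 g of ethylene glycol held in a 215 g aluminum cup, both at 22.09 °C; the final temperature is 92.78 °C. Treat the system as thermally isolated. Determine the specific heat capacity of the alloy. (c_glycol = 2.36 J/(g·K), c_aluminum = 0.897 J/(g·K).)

Let T be the final temperature. ΣQ_i = 0:
421.7·c·(92.78 − 219.6) + 134.3·2.36·(92.78 − 22.09) + 215·0.897·(92.78 − 22.09) = 0
-53480 c = -36038
c = -36038/-53480 ≈ 0.6739 J/(g·K)

c ≈ 0.674 J/(g·K)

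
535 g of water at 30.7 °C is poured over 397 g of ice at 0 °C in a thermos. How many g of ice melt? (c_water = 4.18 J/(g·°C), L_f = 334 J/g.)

Cooling the water to 0 °C releases 535·4.18·30.7 = 68654 J.
To melt every bit of ice: 397·334 = 132598 J.
That's not enough to melt it all — equilibrium is at 0 °C with ice remaining.
m_melt = 68654 / L_f = 205.6 g.

m_melted ≈ 206 g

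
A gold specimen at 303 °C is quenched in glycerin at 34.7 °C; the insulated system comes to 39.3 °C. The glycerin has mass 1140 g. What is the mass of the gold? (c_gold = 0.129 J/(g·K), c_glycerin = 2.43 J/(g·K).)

m ≈ 375 g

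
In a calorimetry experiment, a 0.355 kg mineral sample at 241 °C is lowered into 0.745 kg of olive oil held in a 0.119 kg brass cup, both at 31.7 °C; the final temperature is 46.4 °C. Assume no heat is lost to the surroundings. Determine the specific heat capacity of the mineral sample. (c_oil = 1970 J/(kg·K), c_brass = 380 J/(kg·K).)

c ≈ 322 J/(kg·K)

Net heat exchanged in the isolated system is zero:
0.355×c×(46.4 − 241) + 0.745×1970×(46.4 − 31.7) + 0.119×380×(46.4 − 31.7) = 0
-69.08 c = -22239
c = -22239/-69.08 ≈ 321.9 J/(kg·K)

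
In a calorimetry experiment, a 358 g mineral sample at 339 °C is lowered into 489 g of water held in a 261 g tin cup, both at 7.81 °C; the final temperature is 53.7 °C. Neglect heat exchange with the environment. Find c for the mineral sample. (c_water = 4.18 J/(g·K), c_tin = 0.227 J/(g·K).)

Setting the total heat transfer to zero:
358·c·(53.7 − 339) + 489·4.18·(53.7 − 7.81) + 261·0.227·(53.7 − 7.81) = 0
-102137 c = -96519
c = -96519/-102137 ≈ 0.945 J/(g·K)

c ≈ 0.945 J/(g·K)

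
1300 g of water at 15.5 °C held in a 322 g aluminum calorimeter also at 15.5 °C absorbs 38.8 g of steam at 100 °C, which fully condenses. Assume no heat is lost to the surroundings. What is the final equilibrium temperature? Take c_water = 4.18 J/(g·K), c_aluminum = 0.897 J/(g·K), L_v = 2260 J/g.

T_f ≈ 32.7 °C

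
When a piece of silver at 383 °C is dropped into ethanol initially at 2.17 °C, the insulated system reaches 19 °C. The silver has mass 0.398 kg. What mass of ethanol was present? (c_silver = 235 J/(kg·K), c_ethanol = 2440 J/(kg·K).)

m ≈ 0.829 kg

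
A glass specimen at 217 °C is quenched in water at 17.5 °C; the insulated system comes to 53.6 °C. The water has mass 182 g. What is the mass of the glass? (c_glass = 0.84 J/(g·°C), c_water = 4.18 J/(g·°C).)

m ≈ 200 g

Let T be the final temperature. ΣQ_i = 0:
m×0.84×(53.6 − 217) + 182×4.18×(53.6 − 17.5) = 0
-137.26 m = -27463
m = -27463/-137.26 ≈ 200.1 g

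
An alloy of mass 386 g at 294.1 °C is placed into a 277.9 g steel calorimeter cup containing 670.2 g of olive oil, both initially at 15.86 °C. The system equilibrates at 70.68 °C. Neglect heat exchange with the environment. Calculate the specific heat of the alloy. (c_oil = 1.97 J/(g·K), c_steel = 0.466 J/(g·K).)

c ≈ 0.922 J/(g·K)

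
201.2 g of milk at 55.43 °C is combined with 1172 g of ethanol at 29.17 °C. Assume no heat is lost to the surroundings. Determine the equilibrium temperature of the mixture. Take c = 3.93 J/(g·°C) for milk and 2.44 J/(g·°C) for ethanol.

T_f ≈ 34.9 °C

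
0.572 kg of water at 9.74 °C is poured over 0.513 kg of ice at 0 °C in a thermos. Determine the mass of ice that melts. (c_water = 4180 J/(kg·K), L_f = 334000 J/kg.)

Heat available from the water dropping to 0 °C: 0.572×4180×9.74 = 23288 J.
To melt every bit of ice: 0.513×334000 = 171342 J.
That's not enough to melt it all — equilibrium is at 0 °C with ice remaining.
m_melt = 23288 / L_f = 0.06972 kg.

m_melted ≈ 0.0697 kg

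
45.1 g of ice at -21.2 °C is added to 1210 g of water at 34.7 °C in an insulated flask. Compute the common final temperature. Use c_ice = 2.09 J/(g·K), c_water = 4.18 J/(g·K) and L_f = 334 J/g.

Sum of m c ΔT and latent-heat terms is zero:
ice -21.2→0 °C: 45.1×2.09×21.2 = 1998.3
  fusion: m_ice L_f = 45.1×334 = 15063
  meltwater 0→T: 45.1×4.18×T = 188.52 T
  water: 5057.8(T − 34.7)
5246.3 T = 175506 − 17062 = 158444
T ≈ 30.20 °C. Since T > 0 °C, the all-ice-melts assumption holds.

T_f ≈ 30.2 °C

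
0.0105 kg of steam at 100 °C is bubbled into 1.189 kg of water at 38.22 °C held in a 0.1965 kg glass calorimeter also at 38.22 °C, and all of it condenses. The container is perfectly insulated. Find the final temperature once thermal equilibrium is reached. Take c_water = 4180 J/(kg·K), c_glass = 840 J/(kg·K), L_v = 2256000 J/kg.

T_f ≈ 43.3 °C

Setting the total heat transfer to zero:
condense steam: −0.0105·2256000 = −23688
  condensate cools 100→T: 0.0105·4180·(T − 100) = 43.89(T − 100)
  water warms: 1.189·4180·(T − 38.22) = 4970(T − 38.22)
  glass cup: 0.1965·840·(T − 38.22) = 165.06(T − 38.22)
5179 T = 23688 + 4389 + 196263 = 224340
T ≈ 43.32 °C, under the boiling point, so the assumption holds.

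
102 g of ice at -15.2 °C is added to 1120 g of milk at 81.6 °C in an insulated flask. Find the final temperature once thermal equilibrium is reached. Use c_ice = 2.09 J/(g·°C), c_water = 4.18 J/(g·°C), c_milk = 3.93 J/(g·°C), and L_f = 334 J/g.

Setting the total heat transfer to zero:
ice -15.2→0 °C: 102×2.09×15.2 = 3240.3; latent heat to melt: 102×334 = 34068; warm the meltwater: 426.36 T; milk: 4401.6(T − 81.6)
4828 T = 359171 − 37308 = 321862
T ≈ 66.67 °C. Since T > 0 °C, the all-ice-melts assumption holds.

T_f ≈ 66.7 °C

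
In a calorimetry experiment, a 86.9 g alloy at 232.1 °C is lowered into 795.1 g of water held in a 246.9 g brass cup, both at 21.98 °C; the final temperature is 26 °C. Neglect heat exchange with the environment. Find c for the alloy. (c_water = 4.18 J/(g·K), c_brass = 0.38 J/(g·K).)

Energy conservation, ΣQ = 0:
86.9·c·(26 − 232.1) + 795.1·4.18·(26 − 21.98) + 246.9·0.38·(26 − 21.98) = 0
-17910 c = -13738
c = -13738/-17910 ≈ 0.767 J/(g·K)

c ≈ 0.767 J/(g·K)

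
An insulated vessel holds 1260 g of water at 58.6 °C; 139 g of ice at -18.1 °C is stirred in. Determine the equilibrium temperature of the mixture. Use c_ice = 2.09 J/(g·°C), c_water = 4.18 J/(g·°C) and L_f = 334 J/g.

T_f ≈ 43.9 °C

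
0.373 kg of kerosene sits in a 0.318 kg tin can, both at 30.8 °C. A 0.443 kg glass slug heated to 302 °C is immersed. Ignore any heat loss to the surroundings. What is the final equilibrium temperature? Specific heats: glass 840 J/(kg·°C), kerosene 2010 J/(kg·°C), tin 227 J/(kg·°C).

Energy conservation, ΣQ = 0:
0.443*840*(T − 302) + 0.373*2010*(T − 30.8) + 0.318*227*(T − 30.8) = 0
372.12(T − 302) + 749.73(T − 30.8) + 72.19(T − 30.8) = 0
1194 T = 137695
T ≈ 115.32 °C

T_f ≈ 115.3 °C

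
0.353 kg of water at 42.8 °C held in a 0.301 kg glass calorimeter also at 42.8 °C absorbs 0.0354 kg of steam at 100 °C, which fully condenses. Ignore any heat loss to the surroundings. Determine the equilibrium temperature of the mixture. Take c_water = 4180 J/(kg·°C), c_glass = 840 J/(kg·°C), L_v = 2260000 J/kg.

T_f ≈ 89.9 °C

Sum of m c ΔT and latent-heat terms is zero:
steam→water at 100 °C releases m L_v = 0.0354·2260000 = 80004
  condensed water 100 °C→T: 147.97(T − 100)
  original water: 1475.5(T − 42.8)
  cup: 252.84(T − 42.8)
1876.4 T = 80004 + 14797 + 73975 = 168776
T ≈ 89.95 °C (< 100 °C, so full condensation is consistent).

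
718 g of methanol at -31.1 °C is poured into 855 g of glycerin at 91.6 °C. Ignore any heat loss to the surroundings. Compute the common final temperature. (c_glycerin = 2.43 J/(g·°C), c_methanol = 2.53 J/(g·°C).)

T_f is the heat-capacity-weighted average of the initial temperatures:
T_f = (2077.7*91.6 + 1816.5*(-31.1)) / (2077.7 + 1816.5)
    = 133818 / 3894.2 ≈ 34.36 °C

T_f ≈ 34.4 °C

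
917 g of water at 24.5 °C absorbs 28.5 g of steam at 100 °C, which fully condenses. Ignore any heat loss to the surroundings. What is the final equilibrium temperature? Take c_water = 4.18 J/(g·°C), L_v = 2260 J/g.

Net heat exchanged in the isolated system is zero:
latent heat released on condensation: 28.5×2260 = 64410
  condensed water 100 °C→T: 119.13(T − 100)
  water warms: 917×4.18×(T − 24.5) = 3833.1(T − 24.5)
3952.2 T = 64410 + 11913 + 93910 = 170233
T ≈ 43.07 °C — below 100 °C, confirming all the steam condensed.

T_f ≈ 43.1 °C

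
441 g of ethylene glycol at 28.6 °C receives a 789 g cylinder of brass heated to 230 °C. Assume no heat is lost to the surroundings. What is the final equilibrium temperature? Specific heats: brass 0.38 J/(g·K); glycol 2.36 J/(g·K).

T_f ≈ 73.6 °C

Energy conservation, ΣQ = 0:
789*0.38*(T − 230) + 441*2.36*(T − 28.6) = 0
1340.6 T = 98724
T = 98724/1340.6 ≈ 73.64 °C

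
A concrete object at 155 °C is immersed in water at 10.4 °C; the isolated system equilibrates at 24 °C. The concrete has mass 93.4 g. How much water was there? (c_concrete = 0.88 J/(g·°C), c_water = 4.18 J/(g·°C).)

m ≈ 189 g

|Q_concrete| = |Q_water|:
93.4×0.88×(155 − 24) = m×4.18×(24 − 10.4)
56.85 m = 10767  ⇒  m ≈ 189.4 g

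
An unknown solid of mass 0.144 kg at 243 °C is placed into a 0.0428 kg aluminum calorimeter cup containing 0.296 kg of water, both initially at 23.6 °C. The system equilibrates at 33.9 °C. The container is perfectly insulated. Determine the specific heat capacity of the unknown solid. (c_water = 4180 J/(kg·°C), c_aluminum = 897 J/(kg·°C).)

Taking heat into each body as positive, Σ m c ΔT = 0:
0.144×c×(33.9 − 243) + 0.296×4180×(33.9 − 23.6) + 0.0428×897×(33.9 − 23.6) = 0
-30.11 c = -13139
c = -13139/-30.11 ≈ 436.4 J/(kg·°C)

c ≈ 436 J/(kg·°C)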